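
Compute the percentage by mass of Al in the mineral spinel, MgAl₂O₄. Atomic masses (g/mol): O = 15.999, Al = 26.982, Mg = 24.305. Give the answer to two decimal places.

M(MgAl₂O₄) = 142.265 g/mol.
Al contributes 2 × 26.982 = 53.964 g per mole.
53.964/142.265 = 0.3793 → 37.93%.

37.93 wt%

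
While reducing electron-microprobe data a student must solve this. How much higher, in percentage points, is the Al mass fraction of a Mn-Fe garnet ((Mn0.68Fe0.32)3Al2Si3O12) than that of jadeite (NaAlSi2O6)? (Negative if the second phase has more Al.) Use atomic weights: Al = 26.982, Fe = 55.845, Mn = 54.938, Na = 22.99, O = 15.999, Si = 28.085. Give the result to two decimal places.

Al in (Mn0.68Fe0.32)3Al2Si3O12: molar mass 495.892 g/mol; 2×26.982 = 53.964 g → 10.88 wt%.
Al in NaAlSi2O6: molar mass 202.136 g/mol; 1×26.982 = 26.982 g → 13.35 wt%.
Difference = 10.88 − 13.35 = -2.47 percentage points.

-2.47 percentage points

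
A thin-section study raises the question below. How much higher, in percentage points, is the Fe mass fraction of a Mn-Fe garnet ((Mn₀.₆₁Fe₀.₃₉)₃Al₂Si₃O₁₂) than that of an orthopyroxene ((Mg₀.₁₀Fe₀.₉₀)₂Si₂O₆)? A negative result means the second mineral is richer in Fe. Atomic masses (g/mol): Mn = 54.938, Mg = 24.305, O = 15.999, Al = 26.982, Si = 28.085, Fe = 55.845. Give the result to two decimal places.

-25.86 percentage points

M((Mn₀.₆₁Fe₀.₃₉)₃Al₂Si₃O₁₂) = 496.082 g/mol, so wt% Fe = 65.339/496.082 × 100 = 13.17%.
M((Mg₀.₁₀Fe₀.₉₀)₂Si₂O₆) = 257.546 g/mol, so wt% Fe = 100.521/257.546 × 100 = 39.03%.
13.17 − 39.03 = -25.86 pp.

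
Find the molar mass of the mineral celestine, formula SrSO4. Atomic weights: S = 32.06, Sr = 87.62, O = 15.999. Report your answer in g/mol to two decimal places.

Sr: 1 × 87.62 = 87.6200
S: 1 × 32.06 = 32.0600
O: 4 × 15.999 = 63.9960
Summing the contributions gives the formula mass.

183.68 g/mol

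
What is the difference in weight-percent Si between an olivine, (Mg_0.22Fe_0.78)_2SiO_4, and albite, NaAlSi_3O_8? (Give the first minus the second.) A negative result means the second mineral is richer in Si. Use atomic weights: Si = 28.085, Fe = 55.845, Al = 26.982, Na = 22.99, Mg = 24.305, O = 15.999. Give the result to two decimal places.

Si in (Mg_0.22Fe_0.78)_2SiO_4: molar mass 189.893 g/mol; 1×28.085 = 28.085 g → 14.79 wt%.
Si in NaAlSi_3O_8: molar mass 262.219 g/mol; 3×28.085 = 84.255 g → 32.13 wt%.
Difference = 14.79 − 32.13 = -17.34 percentage points.

-17.34 percentage points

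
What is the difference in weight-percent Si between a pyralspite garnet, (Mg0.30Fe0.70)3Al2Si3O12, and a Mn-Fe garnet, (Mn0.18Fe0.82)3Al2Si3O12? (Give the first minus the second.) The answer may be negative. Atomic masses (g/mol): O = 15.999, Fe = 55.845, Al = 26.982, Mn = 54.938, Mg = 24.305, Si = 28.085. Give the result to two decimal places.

Si in (Mg0.30Fe0.70)3Al2Si3O12: molar mass 469.356 g/mol; 3×28.085 = 84.255 g → 17.95 wt%.
Si in (Mn0.18Fe0.82)3Al2Si3O12: molar mass 497.252 g/mol; 3×28.085 = 84.255 g → 16.94 wt%.
Difference = 17.95 − 16.94 = 1.01 percentage points.

1.01 percentage points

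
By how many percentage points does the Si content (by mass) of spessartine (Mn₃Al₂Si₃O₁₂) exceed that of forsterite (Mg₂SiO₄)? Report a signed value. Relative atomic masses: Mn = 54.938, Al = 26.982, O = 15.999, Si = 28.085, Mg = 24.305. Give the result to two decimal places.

Si in Mn₃Al₂Si₃O₁₂: molar mass 495.021 g/mol; 3×28.085 = 84.255 g → 17.02 wt%.
Si in Mg₂SiO₄: molar mass 140.691 g/mol; 1×28.085 = 28.085 g → 19.96 wt%.
Difference = 17.02 − 19.96 = -2.94 percentage points.

-2.94 percentage points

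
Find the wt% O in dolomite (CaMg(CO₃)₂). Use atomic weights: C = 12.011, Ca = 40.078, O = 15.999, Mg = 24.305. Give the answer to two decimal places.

Molar mass of CaMg(CO₃)₂: 1·40.078 + 1·24.305 + 2·12.011 + 6·15.999 = 184.399 g/mol.
Mass of O per formula unit: 6 × 15.999 = 95.994 g.
Weight fraction O = 95.994 / 184.399 = 0.5206.

52.06 weight percent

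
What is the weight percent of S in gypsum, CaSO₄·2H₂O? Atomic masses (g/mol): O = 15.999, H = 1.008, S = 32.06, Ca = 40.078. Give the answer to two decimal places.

Molar mass of CaSO₄·2H₂O: 1×40.078 + 1×32.06 + 6×15.999 + 4×1.008 = 172.164 g/mol.
Mass of S per formula unit: 1 × 32.06 = 32.060 g.
Weight fraction S = 32.060 / 172.164 = 0.1862.

18.62 mass %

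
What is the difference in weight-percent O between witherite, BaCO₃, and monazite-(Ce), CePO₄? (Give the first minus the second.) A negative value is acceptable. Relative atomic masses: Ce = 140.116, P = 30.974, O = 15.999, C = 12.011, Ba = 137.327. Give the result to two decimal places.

M(BaCO₃) = 197.335 g/mol, so wt% O = 47.997/197.335 × 100 = 24.32%.
M(CePO₄) = 235.086 g/mol, so wt% O = 63.996/235.086 × 100 = 27.22%.
24.32 − 27.22 = -2.90 pp.

-2.90 percentage points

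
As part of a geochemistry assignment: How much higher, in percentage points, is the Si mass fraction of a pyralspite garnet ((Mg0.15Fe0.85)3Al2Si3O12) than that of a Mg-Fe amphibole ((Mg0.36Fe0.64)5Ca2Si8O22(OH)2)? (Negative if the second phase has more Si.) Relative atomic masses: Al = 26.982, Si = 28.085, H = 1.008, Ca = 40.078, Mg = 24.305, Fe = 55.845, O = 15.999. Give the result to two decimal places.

-7.18 percentage points

Si in (Mg0.15Fe0.85)3Al2Si3O12: molar mass 483.549 g/mol; 3×28.085 = 84.255 g → 17.42 wt%.
Si in (Mg0.36Fe0.64)5Ca2Si8O22(OH)2: molar mass 913.281 g/mol; 8×28.085 = 224.680 g → 24.60 wt%.
Difference = 17.42 − 24.60 = -7.18 percentage points.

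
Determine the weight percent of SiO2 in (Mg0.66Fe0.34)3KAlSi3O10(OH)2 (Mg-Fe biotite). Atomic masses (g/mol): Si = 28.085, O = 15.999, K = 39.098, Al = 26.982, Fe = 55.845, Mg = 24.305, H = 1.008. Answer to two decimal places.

40.11 wt%

Formula mass = 449.425 g/mol.
3 Si → 3.0000 mol SiO2 per formula unit; M(SiO2) = 60.083, so SiO2 mass = 180.249 g.
180.249/449.425 × 100 = 40.11 wt%.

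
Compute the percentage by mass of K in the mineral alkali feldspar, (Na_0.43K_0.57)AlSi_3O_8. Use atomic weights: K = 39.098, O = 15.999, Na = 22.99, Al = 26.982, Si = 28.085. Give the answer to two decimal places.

8.21 weight percent

M((Na_0.43K_0.57)AlSi_3O_8) = 271.401 g/mol.
K contributes 0.57 × 39.098 = 22.286 g per mole.
22.286/271.401 = 0.0821 → 8.21%.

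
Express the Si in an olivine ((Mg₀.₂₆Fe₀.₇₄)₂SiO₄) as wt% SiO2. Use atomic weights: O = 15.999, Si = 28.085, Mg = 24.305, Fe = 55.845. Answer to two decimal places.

Formula mass = 187.370 g/mol.
1 Si → 1.0000 mol SiO2 per formula unit; M(SiO2) = 60.083, so SiO2 mass = 60.083 g.
60.083/187.370 × 100 = 32.07 wt%.

32.07 wt%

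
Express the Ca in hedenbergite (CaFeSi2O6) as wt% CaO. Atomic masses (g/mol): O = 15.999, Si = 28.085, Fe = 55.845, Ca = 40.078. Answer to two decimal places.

22.60 wt%

Formula mass = 248.087 g/mol.
1 Ca → 1.0000 mol CaO per formula unit; M(CaO) = 56.077, so CaO mass = 56.077 g.
56.077/248.087 × 100 = 22.60 wt%.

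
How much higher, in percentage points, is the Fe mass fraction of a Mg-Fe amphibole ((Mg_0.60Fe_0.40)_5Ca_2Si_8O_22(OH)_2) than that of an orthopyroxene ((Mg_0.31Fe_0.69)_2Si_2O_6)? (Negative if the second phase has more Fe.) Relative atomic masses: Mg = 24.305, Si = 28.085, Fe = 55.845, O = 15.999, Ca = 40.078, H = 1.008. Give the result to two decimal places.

M((Mg_0.60Fe_0.40)_5Ca_2Si_8O_22(OH)_2) = 875.433 g/mol, so wt% Fe = 111.690/875.433 × 100 = 12.76%.
M((Mg_0.31Fe_0.69)_2Si_2O_6) = 244.299 g/mol, so wt% Fe = 77.066/244.299 × 100 = 31.55%.
12.76 − 31.55 = -18.79 pp.

-18.79 percentage points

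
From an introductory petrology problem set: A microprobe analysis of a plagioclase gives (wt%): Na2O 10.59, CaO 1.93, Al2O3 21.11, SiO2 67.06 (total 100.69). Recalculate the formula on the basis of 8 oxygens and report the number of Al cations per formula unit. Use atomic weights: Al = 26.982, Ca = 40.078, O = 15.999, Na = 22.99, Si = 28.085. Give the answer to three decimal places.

1.083 Al apfu

10.59 wt% Na2O ÷ 61.979 g/mol = 0.17086 mol, giving 0.34172 Na and 0.17086 O.
1.93 wt% CaO ÷ 56.077 g/mol = 0.03442 mol, giving 0.03442 Ca and 0.03442 O.
21.11 wt% Al2O3 ÷ 101.961 g/mol = 0.20704 mol, giving 0.41408 Al and 0.62112 O.
67.06 wt% SiO2 ÷ 60.083 g/mol = 1.11612 mol, giving 1.11612 Si and 2.23224 O.
Oxygen sums to 3.05864; scaling by 8/3.05864 = 2.61554 puts the formula on 8 O.
Al: 0.41408 × 2.61554 = 1.083 atoms per formula unit.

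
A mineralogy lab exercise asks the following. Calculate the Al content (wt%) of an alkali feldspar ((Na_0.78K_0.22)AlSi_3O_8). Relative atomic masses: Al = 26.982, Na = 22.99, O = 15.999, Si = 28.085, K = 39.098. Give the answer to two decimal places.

10.15 wt%

Formula mass = 0.78*22.99 + 0.22*39.098 + 1*26.982 + 3*28.085 + 8*15.999 = 265.763 g/mol, of which 26.982 g is Al.
So Al makes up 26.982/265.763 = 0.1015 of the mass, i.e. 10.15%.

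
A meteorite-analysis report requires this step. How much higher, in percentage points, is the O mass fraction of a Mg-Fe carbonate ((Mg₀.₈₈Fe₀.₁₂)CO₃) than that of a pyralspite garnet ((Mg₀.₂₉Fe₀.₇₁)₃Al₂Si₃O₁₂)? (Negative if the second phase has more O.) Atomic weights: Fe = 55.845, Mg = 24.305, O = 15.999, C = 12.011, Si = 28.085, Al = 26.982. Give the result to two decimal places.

First mineral: 47.997 g O in 88.098 g formula = 54.48 wt% O.
Second mineral: 191.988 g O in 470.302 g formula = 40.82 wt% O.
54.48% − 40.82% gives a difference of 13.66 percentage points.

13.66 percentage points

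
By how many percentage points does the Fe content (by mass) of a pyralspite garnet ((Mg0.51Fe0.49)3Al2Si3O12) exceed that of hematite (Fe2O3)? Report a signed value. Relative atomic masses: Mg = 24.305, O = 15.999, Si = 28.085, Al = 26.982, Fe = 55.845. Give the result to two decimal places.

-51.68 percentage points

Fe in (Mg0.51Fe0.49)3Al2Si3O12: molar mass 449.486 g/mol; 1.47×55.845 = 82.092 g → 18.26 wt%.
Fe in Fe2O3: molar mass 159.687 g/mol; 2×55.845 = 111.690 g → 69.94 wt%.
Difference = 18.26 − 69.94 = -51.68 percentage points.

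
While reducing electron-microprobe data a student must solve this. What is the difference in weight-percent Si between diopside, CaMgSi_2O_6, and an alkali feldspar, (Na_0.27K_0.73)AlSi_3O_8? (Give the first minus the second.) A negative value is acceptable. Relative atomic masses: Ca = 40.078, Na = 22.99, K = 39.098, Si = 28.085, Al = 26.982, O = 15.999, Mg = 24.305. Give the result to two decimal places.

-4.81 percentage points

First mineral: 56.170 g Si in 216.547 g formula = 25.94 wt% Si.
Second mineral: 84.255 g Si in 273.978 g formula = 30.75 wt% Si.
25.94% − 30.75% gives a difference of -4.81 percentage points.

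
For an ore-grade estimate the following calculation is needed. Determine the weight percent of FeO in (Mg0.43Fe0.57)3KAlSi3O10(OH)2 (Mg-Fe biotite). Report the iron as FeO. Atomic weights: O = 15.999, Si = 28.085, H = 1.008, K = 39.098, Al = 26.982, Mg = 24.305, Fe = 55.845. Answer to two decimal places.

Molar mass of (Mg0.43Fe0.57)3KAlSi3O10(OH)2 = 1.29*24.305 + 1.71*55.845 + 1*39.098 + 1*26.982 + 3*28.085 + 12*15.999 + 2*1.008 = 471.187 g/mol.
Each formula unit contains 1.71 Fe, equivalent to 1.71/1 = 1.7100 mol FeO.
M(FeO) = 1×55.845 + 1×15.999 = 71.844 g/mol.
Mass of FeO per formula unit = 1.7100 × 71.844 = 122.853 g.
FeO wt% = 122.853 / 471.187 × 100 = 26.07%.

26.07 wt%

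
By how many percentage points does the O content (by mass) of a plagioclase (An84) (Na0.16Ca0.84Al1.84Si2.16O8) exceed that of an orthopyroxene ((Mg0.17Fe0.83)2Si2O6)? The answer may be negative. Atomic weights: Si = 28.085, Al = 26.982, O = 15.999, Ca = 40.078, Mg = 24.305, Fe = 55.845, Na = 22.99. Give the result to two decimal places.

M(Na0.16Ca0.84Al1.84Si2.16O8) = 275.646 g/mol, so wt% O = 127.992/275.646 × 100 = 46.43%.
M((Mg0.17Fe0.83)2Si2O6) = 253.130 g/mol, so wt% O = 95.994/253.130 × 100 = 37.92%.
46.43 − 37.92 = 8.51 pp.

8.51 percentage points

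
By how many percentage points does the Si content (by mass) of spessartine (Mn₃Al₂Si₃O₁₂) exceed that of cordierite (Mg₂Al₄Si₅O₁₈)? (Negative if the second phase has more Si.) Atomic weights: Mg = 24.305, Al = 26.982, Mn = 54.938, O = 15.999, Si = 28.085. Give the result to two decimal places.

-6.99 percentage points

Si in Mn₃Al₂Si₃O₁₂: molar mass 495.021 g/mol; 3×28.085 = 84.255 g → 17.02 wt%.
Si in Mg₂Al₄Si₅O₁₈: molar mass 584.945 g/mol; 5×28.085 = 140.425 g → 24.01 wt%.
Difference = 17.02 − 24.01 = -6.99 percentage points.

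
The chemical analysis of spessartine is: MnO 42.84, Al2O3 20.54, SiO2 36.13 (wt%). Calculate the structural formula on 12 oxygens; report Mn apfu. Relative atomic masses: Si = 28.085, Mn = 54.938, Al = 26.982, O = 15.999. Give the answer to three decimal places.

3.006 Mn apfu

MnO (M=70.937): mol = 0.60392; Mn = 0.60392, O = 0.60392.
Al2O3 (M=101.961): mol = 0.20145; Al = 0.40290, O = 0.60435.
SiO2 (M=60.083): mol = 0.60133; Si = 0.60133, O = 1.20266.
ΣO = 2.41093; factor = 12/ΣO = 4.97733.
Mn apfu = 0.60392 × 4.97733 = 3.006.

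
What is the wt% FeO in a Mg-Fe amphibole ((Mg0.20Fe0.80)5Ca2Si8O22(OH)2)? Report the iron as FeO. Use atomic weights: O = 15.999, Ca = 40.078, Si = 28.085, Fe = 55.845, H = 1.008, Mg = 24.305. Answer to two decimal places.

30.62 wt%

Molar mass of (Mg0.20Fe0.80)5Ca2Si8O22(OH)2 = 1*24.305 + 4*55.845 + 2*40.078 + 8*28.085 + 24*15.999 + 2*1.008 = 938.513 g/mol.
Each formula unit contains 4 Fe, equivalent to 4/1 = 4.0000 mol FeO.
M(FeO) = 1×55.845 + 1×15.999 = 71.844 g/mol.
Mass of FeO per formula unit = 4.0000 × 71.844 = 287.376 g.
FeO wt% = 287.376 / 938.513 × 100 = 30.62%.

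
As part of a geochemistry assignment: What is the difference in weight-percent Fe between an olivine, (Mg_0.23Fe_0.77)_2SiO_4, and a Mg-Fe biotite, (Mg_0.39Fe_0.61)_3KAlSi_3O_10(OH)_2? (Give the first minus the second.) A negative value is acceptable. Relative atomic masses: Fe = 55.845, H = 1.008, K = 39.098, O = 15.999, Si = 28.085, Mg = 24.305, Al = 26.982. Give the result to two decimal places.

Fe in (Mg_0.23Fe_0.77)_2SiO_4: molar mass 189.263 g/mol; 1.54×55.845 = 86.001 g → 45.44 wt%.
Fe in (Mg_0.39Fe_0.61)_3KAlSi_3O_10(OH)_2: molar mass 474.972 g/mol; 1.83×55.845 = 102.196 g → 21.52 wt%.
Difference = 45.44 − 21.52 = 23.92 percentage points.

23.92 percentage points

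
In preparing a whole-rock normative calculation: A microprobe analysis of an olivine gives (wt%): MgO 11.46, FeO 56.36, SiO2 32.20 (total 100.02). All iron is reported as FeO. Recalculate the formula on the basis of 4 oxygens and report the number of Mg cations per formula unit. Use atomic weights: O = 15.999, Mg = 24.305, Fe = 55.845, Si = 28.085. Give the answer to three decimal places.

0.531 Mg apfu

MgO: 11.46/40.304 = 0.28434 mol → 0.28434 mol Mg, 0.28434 mol O.
FeO: 56.36/71.844 = 0.78448 mol → 0.78448 mol Fe, 0.78448 mol O.
SiO2: 32.20/60.083 = 0.53593 mol → 0.53593 mol Si, 1.07186 mol O.
Total oxygen = 2.14068 mol. Normalization factor = 4/2.14068 = 1.86857.
Mg per 4 O = 0.28434 × 1.86857 = 0.531.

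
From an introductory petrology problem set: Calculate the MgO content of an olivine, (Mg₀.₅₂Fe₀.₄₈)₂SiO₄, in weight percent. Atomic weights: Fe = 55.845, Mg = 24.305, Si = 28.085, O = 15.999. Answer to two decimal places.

Formula mass = 170.969 g/mol.
1.04 Mg → 1.0400 mol MgO per formula unit; M(MgO) = 40.304, so MgO mass = 41.916 g.
41.916/170.969 × 100 = 24.52 wt%.

24.52 wt%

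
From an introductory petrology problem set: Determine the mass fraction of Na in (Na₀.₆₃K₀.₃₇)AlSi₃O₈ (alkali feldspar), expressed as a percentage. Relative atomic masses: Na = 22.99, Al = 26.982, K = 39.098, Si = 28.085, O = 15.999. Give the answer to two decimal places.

5.40 wt%

Formula mass = 0.63*22.99 + 0.37*39.098 + 1*26.982 + 3*28.085 + 8*15.999 = 268.179 g/mol, of which 14.484 g is Na.
So Na makes up 14.484/268.179 = 0.0540 of the mass, i.e. 5.40%.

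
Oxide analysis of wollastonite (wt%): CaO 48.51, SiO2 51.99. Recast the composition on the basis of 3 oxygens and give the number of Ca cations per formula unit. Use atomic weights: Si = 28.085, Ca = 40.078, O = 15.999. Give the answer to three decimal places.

1.000 Ca apfu

48.51 wt% CaO ÷ 56.077 g/mol = 0.86506 mol, giving 0.86506 Ca and 0.86506 O.
51.99 wt% SiO2 ÷ 60.083 g/mol = 0.86530 mol, giving 0.86530 Si and 1.73060 O.
Oxygen sums to 2.59566; scaling by 3/2.59566 = 1.15578 puts the formula on 3 O.
Ca: 0.86506 × 1.15578 = 1.000 atoms per formula unit.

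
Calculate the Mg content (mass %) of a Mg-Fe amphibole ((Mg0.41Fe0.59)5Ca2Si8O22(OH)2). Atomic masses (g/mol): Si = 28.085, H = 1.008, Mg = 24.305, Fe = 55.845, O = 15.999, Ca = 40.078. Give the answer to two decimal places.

5.50 mass %

M((Mg0.41Fe0.59)5Ca2Si8O22(OH)2) = 905.396 g/mol.
Mg contributes 2.05 × 24.305 = 49.825 g per mole.
49.825/905.396 = 0.0550 → 5.50%.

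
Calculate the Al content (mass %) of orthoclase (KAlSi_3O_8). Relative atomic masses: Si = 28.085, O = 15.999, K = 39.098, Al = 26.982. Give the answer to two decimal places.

9.69 mass %

M(KAlSi_3O_8) = 278.327 g/mol.
Al contributes 1 × 26.982 = 26.982 g per mole.
26.982/278.327 = 0.0969 → 9.69%.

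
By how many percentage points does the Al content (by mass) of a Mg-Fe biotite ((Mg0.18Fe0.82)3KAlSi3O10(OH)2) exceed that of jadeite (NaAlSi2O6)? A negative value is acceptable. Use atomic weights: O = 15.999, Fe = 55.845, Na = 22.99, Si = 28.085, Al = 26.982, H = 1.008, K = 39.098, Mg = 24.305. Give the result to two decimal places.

M((Mg0.18Fe0.82)3KAlSi3O10(OH)2) = 494.842 g/mol, so wt% Al = 26.982/494.842 × 100 = 5.45%.
M(NaAlSi2O6) = 202.136 g/mol, so wt% Al = 26.982/202.136 × 100 = 13.35%.
5.45 − 13.35 = -7.90 pp.

-7.90 percentage points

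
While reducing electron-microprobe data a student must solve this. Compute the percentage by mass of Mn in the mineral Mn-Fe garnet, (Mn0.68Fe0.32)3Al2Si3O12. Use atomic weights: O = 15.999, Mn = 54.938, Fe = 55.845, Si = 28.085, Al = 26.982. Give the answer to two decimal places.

22.60 mass %

Formula mass = 2.04*54.938 + 0.96*55.845 + 2*26.982 + 3*28.085 + 12*15.999 = 495.892 g/mol, of which 112.074 g is Mn.
So Mn makes up 112.074/495.892 = 0.2260 of the mass, i.e. 22.60%.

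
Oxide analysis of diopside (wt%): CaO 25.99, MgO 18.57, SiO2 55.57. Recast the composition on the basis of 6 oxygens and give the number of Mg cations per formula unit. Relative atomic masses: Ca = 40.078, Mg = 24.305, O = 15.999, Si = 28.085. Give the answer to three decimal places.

CaO: 25.99/56.077 = 0.46347 mol → 0.46347 mol Ca, 0.46347 mol O.
MgO: 18.57/40.304 = 0.46075 mol → 0.46075 mol Mg, 0.46075 mol O.
SiO2: 55.57/60.083 = 0.92489 mol → 0.92489 mol Si, 1.84978 mol O.
Total oxygen = 2.77400 mol. Normalization factor = 6/2.77400 = 2.16294.
Mg per 6 O = 0.46075 × 2.16294 = 0.997.

0.997 Mg apfu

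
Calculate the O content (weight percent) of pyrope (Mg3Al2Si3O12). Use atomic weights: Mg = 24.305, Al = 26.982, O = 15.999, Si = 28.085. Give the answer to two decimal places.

47.63 weight percent

Formula mass = 3*24.305 + 2*26.982 + 3*28.085 + 12*15.999 = 403.122 g/mol, of which 191.988 g is O.
So O makes up 191.988/403.122 = 0.4763 of the mass, i.e. 47.63%.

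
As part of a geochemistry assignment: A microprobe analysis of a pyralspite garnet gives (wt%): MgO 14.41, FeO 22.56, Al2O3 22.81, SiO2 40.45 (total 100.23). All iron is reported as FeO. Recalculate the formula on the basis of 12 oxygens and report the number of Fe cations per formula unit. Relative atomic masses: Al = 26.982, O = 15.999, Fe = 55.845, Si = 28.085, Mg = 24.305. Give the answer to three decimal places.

1.401 Fe apfu

MgO (M=40.304): mol = 0.35753; Mg = 0.35753, O = 0.35753.
FeO (M=71.844): mol = 0.31401; Fe = 0.31401, O = 0.31401.
Al2O3 (M=101.961): mol = 0.22371; Al = 0.44742, O = 0.67113.
SiO2 (M=60.083): mol = 0.67324; Si = 0.67324, O = 1.34648.
ΣO = 2.68915; factor = 12/ΣO = 4.46238.
Fe apfu = 0.31401 × 4.46238 = 1.401.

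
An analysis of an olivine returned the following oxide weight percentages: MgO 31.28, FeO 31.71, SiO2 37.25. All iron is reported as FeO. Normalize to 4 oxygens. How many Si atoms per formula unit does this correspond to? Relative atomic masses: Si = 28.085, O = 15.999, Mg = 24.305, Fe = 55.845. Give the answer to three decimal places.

1.009 Si apfu

MgO (M=40.304): mol = 0.77610; Mg = 0.77610, O = 0.77610.
FeO (M=71.844): mol = 0.44137; Fe = 0.44137, O = 0.44137.
SiO2 (M=60.083): mol = 0.61998; Si = 0.61998, O = 1.23996.
ΣO = 2.45743; factor = 4/ΣO = 1.62772.
Si apfu = 0.61998 × 1.62772 = 1.009.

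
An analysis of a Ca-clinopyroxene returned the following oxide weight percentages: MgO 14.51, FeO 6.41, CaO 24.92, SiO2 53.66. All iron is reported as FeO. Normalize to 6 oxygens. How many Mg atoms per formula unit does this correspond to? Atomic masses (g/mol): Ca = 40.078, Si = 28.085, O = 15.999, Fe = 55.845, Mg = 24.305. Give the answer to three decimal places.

0.806 Mg apfu

MgO: 14.51/40.304 = 0.36001 mol → 0.36001 mol Mg, 0.36001 mol O.
FeO: 6.41/71.844 = 0.08922 mol → 0.08922 mol Fe, 0.08922 mol O.
CaO: 24.92/56.077 = 0.44439 mol → 0.44439 mol Ca, 0.44439 mol O.
SiO2: 53.66/60.083 = 0.89310 mol → 0.89310 mol Si, 1.78620 mol O.
Total oxygen = 2.67982 mol. Normalization factor = 6/2.67982 = 2.23896.
Mg per 6 O = 0.36001 × 2.23896 = 0.806.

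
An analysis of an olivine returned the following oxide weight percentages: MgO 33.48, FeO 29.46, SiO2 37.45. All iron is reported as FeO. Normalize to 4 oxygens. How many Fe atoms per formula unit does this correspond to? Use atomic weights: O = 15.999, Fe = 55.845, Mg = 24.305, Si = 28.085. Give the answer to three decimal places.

MgO (M=40.304): mol = 0.83069; Mg = 0.83069, O = 0.83069.
FeO (M=71.844): mol = 0.41006; Fe = 0.41006, O = 0.41006.
SiO2 (M=60.083): mol = 0.62330; Si = 0.62330, O = 1.24660.
ΣO = 2.48735; factor = 4/ΣO = 1.60814.
Fe apfu = 0.41006 × 1.60814 = 0.659.

0.659 Fe apfu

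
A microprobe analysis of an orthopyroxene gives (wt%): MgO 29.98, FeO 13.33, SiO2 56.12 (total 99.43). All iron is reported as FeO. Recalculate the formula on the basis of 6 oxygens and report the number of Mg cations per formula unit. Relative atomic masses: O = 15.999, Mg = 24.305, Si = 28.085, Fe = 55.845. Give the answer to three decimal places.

MgO (M=40.304): mol = 0.74385; Mg = 0.74385, O = 0.74385.
FeO (M=71.844): mol = 0.18554; Fe = 0.18554, O = 0.18554.
SiO2 (M=60.083): mol = 0.93404; Si = 0.93404, O = 1.86808.
ΣO = 2.79747; factor = 6/ΣO = 2.14480.
Mg apfu = 0.74385 × 2.14480 = 1.595.

1.595 Mg apfu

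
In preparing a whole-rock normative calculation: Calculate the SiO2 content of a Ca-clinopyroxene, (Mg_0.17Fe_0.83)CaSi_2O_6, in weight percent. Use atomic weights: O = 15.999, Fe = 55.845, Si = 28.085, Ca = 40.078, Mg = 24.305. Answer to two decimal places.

Molar mass of (Mg_0.17Fe_0.83)CaSi_2O_6 = 0.17*24.305 + 0.83*55.845 + 1*40.078 + 2*28.085 + 6*15.999 = 242.725 g/mol.
Each formula unit contains 2 Si, equivalent to 2/1 = 2.0000 mol SiO2.
M(SiO2) = 1×28.085 + 2×15.999 = 60.083 g/mol.
Mass of SiO2 per formula unit = 2.0000 × 60.083 = 120.166 g.
SiO2 wt% = 120.166 / 242.725 × 100 = 49.51%.

49.51 wt%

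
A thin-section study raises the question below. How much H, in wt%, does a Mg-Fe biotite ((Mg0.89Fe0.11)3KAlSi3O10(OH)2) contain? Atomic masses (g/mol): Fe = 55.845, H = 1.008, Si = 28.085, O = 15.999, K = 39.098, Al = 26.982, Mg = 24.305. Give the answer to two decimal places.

0.47 wt%

Formula mass = 2.67×24.305 + 0.33×55.845 + 1×39.098 + 1×26.982 + 3×28.085 + 12×15.999 + 2×1.008 = 427.662 g/mol, of which 2.016 g is H.
So H makes up 2.016/427.662 = 0.0047 of the mass, i.e. 0.47%.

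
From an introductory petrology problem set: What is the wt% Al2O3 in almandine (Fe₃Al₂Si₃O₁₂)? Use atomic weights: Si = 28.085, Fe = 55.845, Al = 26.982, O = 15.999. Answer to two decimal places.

M(Fe₃Al₂Si₃O₁₂) = 497.742 g/mol; M(Al2O3) = 101.961 g/mol.
Moles Al2O3 per formula unit = 2 Al ÷ 2 = 1.0000.
Al2O3 fraction = (1.0000 × 101.961) / 497.742 = 101.961/497.742 = 0.2048.

20.48 wt%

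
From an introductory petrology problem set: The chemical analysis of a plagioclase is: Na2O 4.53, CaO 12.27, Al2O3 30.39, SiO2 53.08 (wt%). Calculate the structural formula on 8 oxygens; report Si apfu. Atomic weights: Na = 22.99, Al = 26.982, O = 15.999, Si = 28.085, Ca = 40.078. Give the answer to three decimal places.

Na2O: 4.53/61.979 = 0.07309 mol → 0.14618 mol Na, 0.07309 mol O.
CaO: 12.27/56.077 = 0.21881 mol → 0.21881 mol Ca, 0.21881 mol O.
Al2O3: 30.39/101.961 = 0.29806 mol → 0.59612 mol Al, 0.89418 mol O.
SiO2: 53.08/60.083 = 0.88344 mol → 0.88344 mol Si, 1.76688 mol O.
Total oxygen = 2.95296 mol. Normalization factor = 8/2.95296 = 2.70915.
Si per 8 O = 0.88344 × 2.70915 = 2.393.

2.393 Si apfu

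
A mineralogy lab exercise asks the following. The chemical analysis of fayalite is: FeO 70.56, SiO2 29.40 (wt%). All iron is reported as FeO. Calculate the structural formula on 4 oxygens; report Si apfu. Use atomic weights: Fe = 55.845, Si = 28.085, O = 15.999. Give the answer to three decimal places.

FeO (M=71.844): mol = 0.98213; Fe = 0.98213, O = 0.98213.
SiO2 (M=60.083): mol = 0.48932; Si = 0.48932, O = 0.97864.
ΣO = 1.96077; factor = 4/ΣO = 2.04001.
Si apfu = 0.48932 × 2.04001 = 0.998.

0.998 Si apfu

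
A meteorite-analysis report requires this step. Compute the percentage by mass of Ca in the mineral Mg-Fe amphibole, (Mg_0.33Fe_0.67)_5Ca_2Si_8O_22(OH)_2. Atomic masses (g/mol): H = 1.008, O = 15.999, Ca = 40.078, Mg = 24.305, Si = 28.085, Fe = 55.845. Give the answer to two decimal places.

Formula mass = 1.65×24.305 + 3.35×55.845 + 2×40.078 + 8×28.085 + 24×15.999 + 2×1.008 = 918.012 g/mol, of which 80.156 g is Ca.
So Ca makes up 80.156/918.012 = 0.0873 of the mass, i.e. 8.73%.

8.73 wt%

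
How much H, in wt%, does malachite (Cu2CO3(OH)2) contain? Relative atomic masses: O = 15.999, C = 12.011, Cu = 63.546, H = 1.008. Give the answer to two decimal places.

0.91 wt%

M(Cu2CO3(OH)2) = 221.114 g/mol.
H contributes 2 × 1.008 = 2.016 g per mole.
2.016/221.114 = 0.0091 → 0.91%.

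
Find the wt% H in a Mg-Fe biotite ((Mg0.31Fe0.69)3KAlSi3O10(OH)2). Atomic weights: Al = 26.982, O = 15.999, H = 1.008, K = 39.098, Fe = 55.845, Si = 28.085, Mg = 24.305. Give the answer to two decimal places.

0.42 weight percent

Molar mass of (Mg0.31Fe0.69)3KAlSi3O10(OH)2: 0.93·24.305 + 2.07·55.845 + 1·39.098 + 1·26.982 + 3·28.085 + 12·15.999 + 2·1.008 = 482.542 g/mol.
Mass of H per formula unit: 2 × 1.008 = 2.016 g.
Weight fraction H = 2.016 / 482.542 = 0.0042.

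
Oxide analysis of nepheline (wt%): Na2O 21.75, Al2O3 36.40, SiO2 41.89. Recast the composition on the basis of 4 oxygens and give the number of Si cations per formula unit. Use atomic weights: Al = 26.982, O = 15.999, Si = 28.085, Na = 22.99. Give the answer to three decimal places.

Na2O (M=61.979): mol = 0.35093; Na = 0.70186, O = 0.35093.
Al2O3 (M=101.961): mol = 0.35700; Al = 0.71400, O = 1.07100.
SiO2 (M=60.083): mol = 0.69720; Si = 0.69720, O = 1.39440.
ΣO = 2.81633; factor = 4/ΣO = 1.42029.
Si apfu = 0.69720 × 1.42029 = 0.990.

0.990 Si apfu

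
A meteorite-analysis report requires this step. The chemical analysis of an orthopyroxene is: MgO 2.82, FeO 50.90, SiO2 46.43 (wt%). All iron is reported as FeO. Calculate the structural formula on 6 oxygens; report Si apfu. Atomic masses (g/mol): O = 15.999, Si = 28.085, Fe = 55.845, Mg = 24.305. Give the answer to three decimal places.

1.995 Si apfu

MgO (M=40.304): mol = 0.06997; Mg = 0.06997, O = 0.06997.
FeO (M=71.844): mol = 0.70848; Fe = 0.70848, O = 0.70848.
SiO2 (M=60.083): mol = 0.77276; Si = 0.77276, O = 1.54552.
ΣO = 2.32397; factor = 6/ΣO = 2.58179.
Si apfu = 0.77276 × 2.58179 = 1.995.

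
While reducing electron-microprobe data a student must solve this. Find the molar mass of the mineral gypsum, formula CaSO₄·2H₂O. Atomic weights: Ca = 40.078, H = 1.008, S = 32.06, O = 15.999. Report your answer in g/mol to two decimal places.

The formula mass is the sum 1×40.078 + 1×32.06 + 6×15.999 + 4×1.008.

172.16 g/mol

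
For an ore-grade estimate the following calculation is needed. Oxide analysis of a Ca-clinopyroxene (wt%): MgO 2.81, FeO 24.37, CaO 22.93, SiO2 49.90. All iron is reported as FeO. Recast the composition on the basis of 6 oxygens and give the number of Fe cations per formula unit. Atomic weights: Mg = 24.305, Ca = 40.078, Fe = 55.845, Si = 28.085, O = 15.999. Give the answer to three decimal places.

MgO (M=40.304): mol = 0.06972; Mg = 0.06972, O = 0.06972.
FeO (M=71.844): mol = 0.33921; Fe = 0.33921, O = 0.33921.
CaO (M=56.077): mol = 0.40890; Ca = 0.40890, O = 0.40890.
SiO2 (M=60.083): mol = 0.83052; Si = 0.83052, O = 1.66104.
ΣO = 2.47887; factor = 6/ΣO = 2.42046.
Fe apfu = 0.33921 × 2.42046 = 0.821.

0.821 Fe apfu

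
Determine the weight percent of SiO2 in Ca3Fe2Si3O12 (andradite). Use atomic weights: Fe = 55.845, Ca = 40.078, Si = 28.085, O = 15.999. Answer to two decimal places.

35.47 wt%

M(Ca3Fe2Si3O12) = 508.167 g/mol; M(SiO2) = 60.083 g/mol.
Moles SiO2 per formula unit = 3 Si ÷ 1 = 3.0000.
SiO2 fraction = (3.0000 × 60.083) / 508.167 = 180.249/508.167 = 0.3547.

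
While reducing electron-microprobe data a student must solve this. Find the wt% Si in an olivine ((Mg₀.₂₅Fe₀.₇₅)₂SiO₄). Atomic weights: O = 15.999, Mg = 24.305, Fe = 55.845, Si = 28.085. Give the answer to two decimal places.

M((Mg₀.₂₅Fe₀.₇₅)₂SiO₄) = 188.001 g/mol.
Si contributes 1 × 28.085 = 28.085 g per mole.
28.085/188.001 = 0.1494 → 14.94%.

14.94 mass %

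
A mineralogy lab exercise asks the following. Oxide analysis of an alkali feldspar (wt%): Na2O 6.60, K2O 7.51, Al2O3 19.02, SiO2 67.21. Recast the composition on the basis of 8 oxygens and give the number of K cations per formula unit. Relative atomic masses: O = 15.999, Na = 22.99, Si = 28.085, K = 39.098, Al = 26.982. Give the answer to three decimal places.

6.60 wt% Na2O ÷ 61.979 g/mol = 0.10649 mol, giving 0.21298 Na and 0.10649 O.
7.51 wt% K2O ÷ 94.195 g/mol = 0.07973 mol, giving 0.15946 K and 0.07973 O.
19.02 wt% Al2O3 ÷ 101.961 g/mol = 0.18654 mol, giving 0.37308 Al and 0.55962 O.
67.21 wt% SiO2 ÷ 60.083 g/mol = 1.11862 mol, giving 1.11862 Si and 2.23724 O.
Oxygen sums to 2.98308; scaling by 8/2.98308 = 2.68179 puts the formula on 8 O.
K: 0.15946 × 2.68179 = 0.428 atoms per formula unit.

0.428 K apfu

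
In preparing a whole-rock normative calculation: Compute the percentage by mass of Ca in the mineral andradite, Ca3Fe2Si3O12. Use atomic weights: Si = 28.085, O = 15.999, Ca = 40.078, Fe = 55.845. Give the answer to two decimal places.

Molar mass of Ca3Fe2Si3O12: 3*40.078 + 2*55.845 + 3*28.085 + 12*15.999 = 508.167 g/mol.
Mass of Ca per formula unit: 3 × 40.078 = 120.234 g.
Weight fraction Ca = 120.234 / 508.167 = 0.2366.

23.66 weight percent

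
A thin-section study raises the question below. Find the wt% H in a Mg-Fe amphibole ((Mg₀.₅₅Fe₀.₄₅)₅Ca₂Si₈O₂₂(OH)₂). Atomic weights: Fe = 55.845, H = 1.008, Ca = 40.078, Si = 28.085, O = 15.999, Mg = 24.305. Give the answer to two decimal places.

M((Mg₀.₅₅Fe₀.₄₅)₅Ca₂Si₈O₂₂(OH)₂) = 883.318 g/mol.
H contributes 2 × 1.008 = 2.016 g per mole.
2.016/883.318 = 0.0023 → 0.23%.

0.23 wt%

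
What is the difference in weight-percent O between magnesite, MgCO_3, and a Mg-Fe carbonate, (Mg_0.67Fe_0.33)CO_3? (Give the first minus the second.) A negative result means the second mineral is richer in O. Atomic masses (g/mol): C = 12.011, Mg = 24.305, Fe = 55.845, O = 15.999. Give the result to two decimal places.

First mineral: 47.997 g O in 84.313 g formula = 56.93 wt% O.
Second mineral: 47.997 g O in 94.721 g formula = 50.67 wt% O.
56.93% − 50.67% gives a difference of 6.26 percentage points.

6.26 percentage points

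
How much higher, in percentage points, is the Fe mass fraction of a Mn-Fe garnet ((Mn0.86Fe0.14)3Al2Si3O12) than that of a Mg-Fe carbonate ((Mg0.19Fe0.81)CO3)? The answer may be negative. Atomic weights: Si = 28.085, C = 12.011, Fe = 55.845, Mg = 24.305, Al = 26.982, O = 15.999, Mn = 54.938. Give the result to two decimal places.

M((Mn0.86Fe0.14)3Al2Si3O12) = 495.402 g/mol, so wt% Fe = 23.455/495.402 × 100 = 4.73%.
M((Mg0.19Fe0.81)CO3) = 109.860 g/mol, so wt% Fe = 45.234/109.860 × 100 = 41.17%.
4.73 − 41.17 = -36.44 pp.

-36.44 percentage points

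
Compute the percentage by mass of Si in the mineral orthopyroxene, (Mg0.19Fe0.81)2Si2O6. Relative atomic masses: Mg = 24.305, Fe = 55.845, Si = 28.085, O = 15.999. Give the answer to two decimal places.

22.30 wt%

Formula mass = 0.38×24.305 + 1.62×55.845 + 2×28.085 + 6×15.999 = 251.869 g/mol, of which 56.170 g is Si.
So Si makes up 56.170/251.869 = 0.2230 of the mass, i.e. 22.30%.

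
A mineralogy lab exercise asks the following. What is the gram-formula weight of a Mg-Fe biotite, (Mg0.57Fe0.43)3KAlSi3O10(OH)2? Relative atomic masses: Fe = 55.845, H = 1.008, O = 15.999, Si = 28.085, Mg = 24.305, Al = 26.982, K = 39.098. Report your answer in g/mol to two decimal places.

The formula mass is the sum 1.71*24.305 + 1.29*55.845 + 1*39.098 + 1*26.982 + 3*28.085 + 12*15.999 + 2*1.008.

457.94 g/mol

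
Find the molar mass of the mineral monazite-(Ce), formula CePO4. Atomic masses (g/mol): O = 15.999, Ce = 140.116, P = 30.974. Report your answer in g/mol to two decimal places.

M = 1·140.116 + 1·30.974 + 4·15.999

235.09 g/mol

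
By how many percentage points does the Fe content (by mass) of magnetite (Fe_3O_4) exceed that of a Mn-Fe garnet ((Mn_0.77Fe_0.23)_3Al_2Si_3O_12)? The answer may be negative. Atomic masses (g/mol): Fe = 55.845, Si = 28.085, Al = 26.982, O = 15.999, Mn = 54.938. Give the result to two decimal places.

64.59 percentage points

First mineral: 167.535 g Fe in 231.531 g formula = 72.36 wt% Fe.
Second mineral: 38.533 g Fe in 495.647 g formula = 7.77 wt% Fe.
72.36% − 7.77% gives a difference of 64.59 percentage points.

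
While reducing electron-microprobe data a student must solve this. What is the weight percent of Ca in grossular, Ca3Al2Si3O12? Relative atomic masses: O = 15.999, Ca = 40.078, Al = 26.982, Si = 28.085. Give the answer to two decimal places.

26.69 weight percent

Molar mass of Ca3Al2Si3O12: 3×40.078 + 2×26.982 + 3×28.085 + 12×15.999 = 450.441 g/mol.
Mass of Ca per formula unit: 3 × 40.078 = 120.234 g.
Weight fraction Ca = 120.234 / 450.441 = 0.2669.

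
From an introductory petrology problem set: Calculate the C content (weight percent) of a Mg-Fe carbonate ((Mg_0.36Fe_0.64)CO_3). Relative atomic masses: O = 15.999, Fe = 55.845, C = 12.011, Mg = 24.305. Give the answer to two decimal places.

M((Mg_0.36Fe_0.64)CO_3) = 104.499 g/mol.
C contributes 1 × 12.011 = 12.011 g per mole.
12.011/104.499 = 0.1149 → 11.49%.

11.49 weight percent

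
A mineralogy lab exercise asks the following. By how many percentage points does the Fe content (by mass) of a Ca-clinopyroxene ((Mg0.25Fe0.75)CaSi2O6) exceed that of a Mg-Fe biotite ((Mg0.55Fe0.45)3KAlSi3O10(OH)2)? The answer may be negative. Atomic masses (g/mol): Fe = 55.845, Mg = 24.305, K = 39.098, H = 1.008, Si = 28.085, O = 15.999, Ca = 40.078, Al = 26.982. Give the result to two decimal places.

First mineral: 41.884 g Fe in 240.202 g formula = 17.44 wt% Fe.
Second mineral: 75.391 g Fe in 459.833 g formula = 16.40 wt% Fe.
17.44% − 16.40% gives a difference of 1.04 percentage points.

1.04 percentage points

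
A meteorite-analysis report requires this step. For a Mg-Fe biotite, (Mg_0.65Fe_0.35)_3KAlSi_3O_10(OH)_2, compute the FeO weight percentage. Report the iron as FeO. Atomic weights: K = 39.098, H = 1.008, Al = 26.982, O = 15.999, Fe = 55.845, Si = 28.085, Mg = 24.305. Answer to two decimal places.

16.75 wt%

Formula mass = 450.371 g/mol.
1.05 Fe → 1.0500 mol FeO per formula unit; M(FeO) = 71.844, so FeO mass = 75.436 g.
75.436/450.371 × 100 = 16.75 wt%.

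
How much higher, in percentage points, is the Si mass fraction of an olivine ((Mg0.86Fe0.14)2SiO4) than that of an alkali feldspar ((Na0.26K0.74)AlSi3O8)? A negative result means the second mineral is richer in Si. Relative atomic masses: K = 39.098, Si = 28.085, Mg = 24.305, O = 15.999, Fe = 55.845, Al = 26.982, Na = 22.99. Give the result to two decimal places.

-11.95 percentage points

First mineral: 28.085 g Si in 149.522 g formula = 18.78 wt% Si.
Second mineral: 84.255 g Si in 274.139 g formula = 30.73 wt% Si.
18.78% − 30.73% gives a difference of -11.95 percentage points.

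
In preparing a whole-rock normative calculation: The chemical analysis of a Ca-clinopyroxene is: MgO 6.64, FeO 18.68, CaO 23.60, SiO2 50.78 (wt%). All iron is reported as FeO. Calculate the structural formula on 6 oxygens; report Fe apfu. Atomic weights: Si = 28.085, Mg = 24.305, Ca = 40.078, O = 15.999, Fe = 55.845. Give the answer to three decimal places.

0.615 Fe apfu

MgO: 6.64/40.304 = 0.16475 mol → 0.16475 mol Mg, 0.16475 mol O.
FeO: 18.68/71.844 = 0.26001 mol → 0.26001 mol Fe, 0.26001 mol O.
CaO: 23.60/56.077 = 0.42085 mol → 0.42085 mol Ca, 0.42085 mol O.
SiO2: 50.78/60.083 = 0.84516 mol → 0.84516 mol Si, 1.69032 mol O.
Total oxygen = 2.53593 mol. Normalization factor = 6/2.53593 = 2.36600.
Fe per 6 O = 0.26001 × 2.36600 = 0.615.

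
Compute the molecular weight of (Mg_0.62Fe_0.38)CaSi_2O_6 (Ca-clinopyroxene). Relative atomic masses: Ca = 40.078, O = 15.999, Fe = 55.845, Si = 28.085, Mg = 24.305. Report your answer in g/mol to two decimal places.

228.53 g/mol

Mg: 0.62 × 24.305 = 15.0691
Fe: 0.38 × 55.845 = 21.2211
Ca: 1 × 40.078 = 40.0780
Si: 2 × 28.085 = 56.1700
O: 6 × 15.999 = 95.9940
Summing the contributions gives the formula mass.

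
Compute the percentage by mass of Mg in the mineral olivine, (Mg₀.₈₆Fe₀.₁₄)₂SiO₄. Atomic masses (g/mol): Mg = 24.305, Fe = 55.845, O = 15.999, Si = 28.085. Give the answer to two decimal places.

27.96 weight percent

Formula mass = 1.72·24.305 + 0.28·55.845 + 1·28.085 + 4·15.999 = 149.522 g/mol, of which 41.805 g is Mg.
So Mg makes up 41.805/149.522 = 0.2796 of the mass, i.e. 27.96%.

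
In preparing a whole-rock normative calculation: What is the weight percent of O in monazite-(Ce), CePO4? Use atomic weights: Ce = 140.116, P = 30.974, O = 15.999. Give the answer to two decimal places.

Molar mass of CePO4: 1*140.116 + 1*30.974 + 4*15.999 = 235.086 g/mol.
Mass of O per formula unit: 4 × 15.999 = 63.996 g.
Weight fraction O = 63.996 / 235.086 = 0.2722.

27.22 wt%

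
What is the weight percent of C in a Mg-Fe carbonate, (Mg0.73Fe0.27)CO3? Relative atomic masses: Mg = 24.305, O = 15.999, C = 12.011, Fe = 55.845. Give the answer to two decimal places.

M((Mg0.73Fe0.27)CO3) = 92.829 g/mol.
C contributes 1 × 12.011 = 12.011 g per mole.
12.011/92.829 = 0.1294 → 12.94%.

12.94 mass %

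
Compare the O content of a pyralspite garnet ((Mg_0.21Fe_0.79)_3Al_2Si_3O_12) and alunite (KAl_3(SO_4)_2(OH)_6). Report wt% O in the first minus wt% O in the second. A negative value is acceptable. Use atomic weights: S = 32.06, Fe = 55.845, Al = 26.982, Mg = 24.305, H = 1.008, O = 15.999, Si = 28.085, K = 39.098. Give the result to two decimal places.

First mineral: 191.988 g O in 477.872 g formula = 40.18 wt% O.
Second mineral: 223.986 g O in 414.198 g formula = 54.08 wt% O.
40.18% − 54.08% gives a difference of -13.90 percentage points.

-13.90 percentage points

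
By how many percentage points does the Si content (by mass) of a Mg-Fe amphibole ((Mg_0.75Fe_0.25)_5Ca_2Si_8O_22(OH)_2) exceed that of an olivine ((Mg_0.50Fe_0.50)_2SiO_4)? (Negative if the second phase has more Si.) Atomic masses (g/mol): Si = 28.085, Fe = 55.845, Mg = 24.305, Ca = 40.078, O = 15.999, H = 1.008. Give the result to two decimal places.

Si in (Mg_0.75Fe_0.25)_5Ca_2Si_8O_22(OH)_2: molar mass 851.778 g/mol; 8×28.085 = 224.680 g → 26.38 wt%.
Si in (Mg_0.50Fe_0.50)_2SiO_4: molar mass 172.231 g/mol; 1×28.085 = 28.085 g → 16.31 wt%.
Difference = 26.38 − 16.31 = 10.07 percentage points.

10.07 percentage points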